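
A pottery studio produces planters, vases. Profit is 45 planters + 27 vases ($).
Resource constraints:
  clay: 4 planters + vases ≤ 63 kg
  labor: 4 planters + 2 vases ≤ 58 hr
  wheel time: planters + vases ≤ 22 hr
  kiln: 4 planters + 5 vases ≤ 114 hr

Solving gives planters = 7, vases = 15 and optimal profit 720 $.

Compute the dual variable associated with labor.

9

Binding: labor and wheel time. Non-binding: clay (20 unused), kiln (11 unused).
By complementary slackness, y = 0 for the non-binding constraints.
The binding rows give the dual system: 4·y_labor + 1·y_wheel time = 45 and 2·y_labor + 1·y_wheel time = 27.
→ y_labor = 9 and y_wheel time = 9.
Shadow price of labor = 9.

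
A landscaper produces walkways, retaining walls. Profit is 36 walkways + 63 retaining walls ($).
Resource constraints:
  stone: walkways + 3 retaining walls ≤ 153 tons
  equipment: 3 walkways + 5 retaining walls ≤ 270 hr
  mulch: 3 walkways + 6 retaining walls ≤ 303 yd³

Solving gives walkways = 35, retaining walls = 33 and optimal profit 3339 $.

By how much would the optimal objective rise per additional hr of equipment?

Binding: equipment and mulch. Non-binding: stone (19 unused).
Slack constraints have shadow price 0 (complementary slackness).
The binding rows give the dual system: 3·y_equipment + 3·y_mulch = 36 and 5·y_equipment + 6·y_mulch = 63.
Solving: y_equipment = 9, y_mulch = 3.
Shadow price of equipment = 9.

9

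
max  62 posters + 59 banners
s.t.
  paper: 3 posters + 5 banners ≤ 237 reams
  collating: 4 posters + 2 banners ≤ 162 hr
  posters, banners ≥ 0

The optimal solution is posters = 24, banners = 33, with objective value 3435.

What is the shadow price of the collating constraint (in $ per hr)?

9.5

Both paper and collating are binding at x*.
The binding rows give the dual system: 3·y_paper + 4·y_collating = 62 and 5·y_paper + 2·y_collating = 59.
Solving: y_paper = 8, y_collating = 9.5.
Shadow price of collating = 9.5.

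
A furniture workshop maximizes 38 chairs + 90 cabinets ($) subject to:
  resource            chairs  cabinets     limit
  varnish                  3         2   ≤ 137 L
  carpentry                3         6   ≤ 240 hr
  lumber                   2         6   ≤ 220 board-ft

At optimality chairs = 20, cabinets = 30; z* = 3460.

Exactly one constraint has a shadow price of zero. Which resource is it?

varnish: 120/137 (slack 17)
carpentry: 240/240 (binding)
lumber: 220/220 (binding)
By complementary slackness, a constraint with positive slack has shadow price 0 → varnish.

varnish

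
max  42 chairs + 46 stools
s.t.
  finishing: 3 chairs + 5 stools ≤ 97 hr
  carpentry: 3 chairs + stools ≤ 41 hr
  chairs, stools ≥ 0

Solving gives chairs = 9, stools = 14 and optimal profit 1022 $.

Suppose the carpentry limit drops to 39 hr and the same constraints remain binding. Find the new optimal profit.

At the optimum: finishing uses 97 of 97 (binding); carpentry uses 41 of 41 (binding).
From A_Bᵀ y = c: 3·y_finishing + 3·y_carpentry = 42; 5·y_finishing + 1·y_carpentry = 46.
→ y_finishing = 8 and y_carpentry = 6.
Δz = y_carpentry·Δb = 6 × (-2) = -12, so new z* = 1022 − 12 = 1010.

1010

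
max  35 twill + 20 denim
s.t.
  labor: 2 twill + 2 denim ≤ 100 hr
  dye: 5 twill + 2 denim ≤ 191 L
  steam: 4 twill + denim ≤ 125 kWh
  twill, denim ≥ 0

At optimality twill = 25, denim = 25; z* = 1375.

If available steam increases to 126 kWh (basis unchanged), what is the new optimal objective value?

Check each constraint at x*: labor 100/100 (tight); dye 175/191 (slack 16); steam 125/125 (tight).
Since dye is not tight, its dual is 0.
The binding rows give the dual system: 2·y_labor + 4·y_steam = 35 and 2·y_labor + 1·y_steam = 20.
This yields shadow prices y_labor = 7.5, y_steam = 5.
Δz = y_steam·Δb = 5 × (1) = 5, so new z* = 1375 + 5 = 1380.

1380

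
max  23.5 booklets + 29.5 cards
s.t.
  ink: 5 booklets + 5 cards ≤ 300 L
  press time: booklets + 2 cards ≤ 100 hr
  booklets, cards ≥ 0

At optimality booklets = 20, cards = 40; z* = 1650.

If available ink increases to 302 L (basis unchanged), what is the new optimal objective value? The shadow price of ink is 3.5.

1657

Δb = 2, so new z* = 1650 + (3.5)·(2) = 1650 + 7 = 1657.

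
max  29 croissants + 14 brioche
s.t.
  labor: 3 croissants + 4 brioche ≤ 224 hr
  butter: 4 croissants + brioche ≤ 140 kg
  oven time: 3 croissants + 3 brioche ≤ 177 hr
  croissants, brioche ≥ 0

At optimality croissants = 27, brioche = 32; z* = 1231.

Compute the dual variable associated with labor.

Check each constraint at x*: labor 209/224 (slack 15); butter 140/140 (tight); oven time 177/177 (tight).
By complementary slackness, y = 0 for the non-binding constraint.
From A_Bᵀ y = c: 4·y_butter + 3·y_oven time = 29; 1·y_butter + 3·y_oven time = 14.
This yields shadow prices y_butter = 5, y_oven time = 3.
Shadow price of labor = 0.

0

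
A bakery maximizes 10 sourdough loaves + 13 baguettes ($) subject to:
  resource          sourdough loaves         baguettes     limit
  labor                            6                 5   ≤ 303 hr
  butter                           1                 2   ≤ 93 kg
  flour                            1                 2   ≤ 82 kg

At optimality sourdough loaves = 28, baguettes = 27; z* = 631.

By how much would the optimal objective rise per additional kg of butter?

0

At the optimum: labor uses 303 of 303 (binding); butter uses 82 of 93 (slack = 11); flour uses 82 of 82 (binding).
Since butter is not tight, its dual is 0.
Dual feasibility on the basic columns requires 6·y_labor + 1·y_flour = 10, 5·y_labor + 2·y_flour = 13.
→ y_labor = 1 and y_flour = 4.
Shadow price of butter = 0.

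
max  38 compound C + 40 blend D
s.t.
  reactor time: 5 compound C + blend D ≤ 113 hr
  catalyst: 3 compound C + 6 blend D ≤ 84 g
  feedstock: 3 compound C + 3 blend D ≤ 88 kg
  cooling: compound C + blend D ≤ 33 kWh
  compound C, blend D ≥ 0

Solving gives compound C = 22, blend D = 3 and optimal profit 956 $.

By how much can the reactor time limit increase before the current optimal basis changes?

27

Binding constraints: reactor time, catalyst. The basis is B = [[5,1],[3,6]] with det 27.
Per unit increase in reactor time, x* moves by d = (0.2222, -0.1111).
The basis stays optimal until blend D reaches 0; allowable increase = 27 hr.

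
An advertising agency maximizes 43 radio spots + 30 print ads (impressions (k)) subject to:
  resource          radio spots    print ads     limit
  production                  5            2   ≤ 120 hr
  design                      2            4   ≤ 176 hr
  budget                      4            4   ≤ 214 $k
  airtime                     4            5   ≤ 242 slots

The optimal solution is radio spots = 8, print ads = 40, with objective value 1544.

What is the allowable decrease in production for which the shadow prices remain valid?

Binding constraints: production, design. The basis is B = [[5,2],[2,4]] with det 16.
Per unit decrease in production, x* moves by d = (-0.25, 0.125).
The basis stays optimal until radio spots reaches 0; allowable decrease = 32 hr.

32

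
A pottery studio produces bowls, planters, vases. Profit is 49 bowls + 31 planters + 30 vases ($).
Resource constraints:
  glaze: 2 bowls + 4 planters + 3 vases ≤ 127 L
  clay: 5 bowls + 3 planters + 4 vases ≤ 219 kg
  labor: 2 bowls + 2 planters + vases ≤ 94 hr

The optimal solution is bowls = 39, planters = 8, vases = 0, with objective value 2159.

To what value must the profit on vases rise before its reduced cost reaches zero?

38

At the optimum: glaze uses 110 of 127 (slack = 17); clay uses 219 of 219 (binding); labor uses 94 of 94 (binding).
By complementary slackness, y = 0 for the non-binding constraint.
From A_Bᵀ y = c: 5·y_clay + 2·y_labor = 49; 3·y_clay + 2·y_labor = 31.
Solving: y_clay = 9, y_labor = 2.
vases enters the basis when its profit ≥ yᵀa₃ = 9·4 + 2·1 = 38.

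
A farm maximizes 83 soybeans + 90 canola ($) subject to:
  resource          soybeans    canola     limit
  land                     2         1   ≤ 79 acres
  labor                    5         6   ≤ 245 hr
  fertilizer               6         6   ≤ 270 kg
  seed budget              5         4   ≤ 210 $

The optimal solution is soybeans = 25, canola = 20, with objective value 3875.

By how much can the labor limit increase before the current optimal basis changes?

25

Binding constraints: labor, fertilizer. The basis is B = [[5,6],[6,6]] with det -6.
Per unit increase in labor, x* moves by d = (-1, 1).
The basis stays optimal until soybeans reaches 0; allowable increase = 25 hr.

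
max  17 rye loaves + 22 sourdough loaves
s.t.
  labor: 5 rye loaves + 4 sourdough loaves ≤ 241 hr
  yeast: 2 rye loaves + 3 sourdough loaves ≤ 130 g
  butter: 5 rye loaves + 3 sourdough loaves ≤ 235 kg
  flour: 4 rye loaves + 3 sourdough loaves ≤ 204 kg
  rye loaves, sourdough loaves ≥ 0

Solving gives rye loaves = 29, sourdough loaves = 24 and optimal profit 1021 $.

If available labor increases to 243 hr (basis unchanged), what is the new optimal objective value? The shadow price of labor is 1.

1023

Δb = 2, so new z* = 1021 + (1)·(2) = 1021 + 2 = 1023.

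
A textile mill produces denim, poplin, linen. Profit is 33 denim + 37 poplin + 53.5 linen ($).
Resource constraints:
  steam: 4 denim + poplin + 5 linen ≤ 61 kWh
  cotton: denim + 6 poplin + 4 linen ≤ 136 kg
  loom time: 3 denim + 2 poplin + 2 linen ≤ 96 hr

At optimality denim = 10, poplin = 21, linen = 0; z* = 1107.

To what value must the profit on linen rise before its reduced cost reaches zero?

Check each constraint at x*: steam 61/61 (tight); cotton 136/136 (tight); loom time 72/96 (slack 24).
By complementary slackness, y = 0 for the non-binding constraint.
The binding rows give the dual system: 4·y_steam + 1·y_cotton = 33 and 1·y_steam + 6·y_cotton = 37.
→ y_steam = 7 and y_cotton = 5.
linen enters the basis when its profit ≥ yᵀa₃ = 7·5 + 5·4 = 55.

55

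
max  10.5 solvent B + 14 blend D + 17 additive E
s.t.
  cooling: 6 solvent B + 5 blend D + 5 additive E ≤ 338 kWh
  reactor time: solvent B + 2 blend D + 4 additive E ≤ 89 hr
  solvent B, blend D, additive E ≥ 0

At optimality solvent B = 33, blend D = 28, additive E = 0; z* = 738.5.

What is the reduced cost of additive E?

-6

Check each constraint at x*: cooling 338/338 (tight); reactor time 89/89 (tight).
The binding rows give the dual system: 6·y_cooling + 1·y_reactor time = 10.5 and 5·y_cooling + 2·y_reactor time = 14.
This yields shadow prices y_cooling = 1, y_reactor time = 4.5.
Reduced cost of additive E: c₃ − yᵀa₃ = 17 − (1·5 + 4.5·4) = 17 − 23 = -6.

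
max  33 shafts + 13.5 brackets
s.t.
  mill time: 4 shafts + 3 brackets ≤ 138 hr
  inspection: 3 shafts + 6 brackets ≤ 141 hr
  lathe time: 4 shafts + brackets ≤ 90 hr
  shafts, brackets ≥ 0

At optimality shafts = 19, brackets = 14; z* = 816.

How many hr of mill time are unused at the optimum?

20

mill time used = 4·19 + 3·14 = 118; slack = 138 − 118 = 20.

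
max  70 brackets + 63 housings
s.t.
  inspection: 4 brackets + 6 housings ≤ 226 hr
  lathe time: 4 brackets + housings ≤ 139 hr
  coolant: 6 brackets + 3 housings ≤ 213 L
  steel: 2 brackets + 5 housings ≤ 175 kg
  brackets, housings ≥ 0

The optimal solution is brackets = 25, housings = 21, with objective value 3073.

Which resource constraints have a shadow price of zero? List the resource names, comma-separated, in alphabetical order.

lathe time, steel

inspection: 226/226 (binding)
lathe time: 121/139 (slack 18)
coolant: 213/213 (binding)
steel: 155/175 (slack 20)
By complementary slackness, a constraint with positive slack has shadow price 0 → lathe time, steel.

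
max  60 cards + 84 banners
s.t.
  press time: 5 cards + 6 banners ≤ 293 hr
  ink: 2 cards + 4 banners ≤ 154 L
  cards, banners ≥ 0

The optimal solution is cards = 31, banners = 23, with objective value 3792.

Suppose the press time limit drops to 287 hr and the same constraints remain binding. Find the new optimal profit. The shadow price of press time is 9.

3738

Δb = -6, so new z* = 3792 + (9)·(-6) = 3792 − 54 = 3738.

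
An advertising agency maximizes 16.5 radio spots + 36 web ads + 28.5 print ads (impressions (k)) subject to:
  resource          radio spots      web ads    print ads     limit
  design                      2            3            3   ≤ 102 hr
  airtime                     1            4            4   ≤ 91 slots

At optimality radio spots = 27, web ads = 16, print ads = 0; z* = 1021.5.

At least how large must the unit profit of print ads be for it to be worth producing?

36

Both design and airtime are binding at x*.
Dual feasibility on the basic columns requires 2·y_design + 1·y_airtime = 16.5, 3·y_design + 4·y_airtime = 36.
This yields shadow prices y_design = 6, y_airtime = 4.5.
print ads enters the basis when its profit ≥ yᵀa₃ = 6·3 + 4.5·4 = 36.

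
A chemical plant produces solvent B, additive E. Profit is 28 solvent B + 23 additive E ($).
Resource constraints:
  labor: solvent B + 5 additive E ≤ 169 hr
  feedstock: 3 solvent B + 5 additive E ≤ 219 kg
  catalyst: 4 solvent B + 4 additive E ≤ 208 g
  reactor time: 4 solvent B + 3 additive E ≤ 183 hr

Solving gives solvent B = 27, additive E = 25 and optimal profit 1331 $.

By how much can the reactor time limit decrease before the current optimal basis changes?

Binding constraints: catalyst, reactor time. The basis is B = [[4,4],[4,3]] with det -4.
Per unit decrease in reactor time, x* moves by d = (-1, 1).
The basis stays optimal until labor becomes binding; allowable decrease = 4.25 hr.

4.25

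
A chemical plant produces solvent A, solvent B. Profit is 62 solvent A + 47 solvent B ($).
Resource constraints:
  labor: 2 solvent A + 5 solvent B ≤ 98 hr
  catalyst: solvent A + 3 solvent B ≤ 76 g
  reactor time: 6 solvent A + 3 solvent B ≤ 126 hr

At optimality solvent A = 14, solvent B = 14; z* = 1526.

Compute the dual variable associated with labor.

4

At the optimum: labor uses 98 of 98 (binding); catalyst uses 56 of 76 (slack = 20); reactor time uses 126 of 126 (binding).
By complementary slackness, y = 0 for the non-binding constraint.
Dual feasibility on the basic columns requires 2·y_labor + 6·y_reactor time = 62, 5·y_labor + 3·y_reactor time = 47.
This yields shadow prices y_labor = 4, y_reactor time = 9.
Shadow price of labor = 4.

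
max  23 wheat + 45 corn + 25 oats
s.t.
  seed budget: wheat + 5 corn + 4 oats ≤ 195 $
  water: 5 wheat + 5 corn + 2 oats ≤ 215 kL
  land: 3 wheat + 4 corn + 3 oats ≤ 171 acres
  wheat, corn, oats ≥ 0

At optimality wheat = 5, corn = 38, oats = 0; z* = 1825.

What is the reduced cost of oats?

-4

Binding: seed budget and water. Non-binding: land (4 unused).
Slack constraints have shadow price 0 (complementary slackness).
From A_Bᵀ y = c: 1·y_seed budget + 5·y_water = 23; 5·y_seed budget + 5·y_water = 45.
→ y_seed budget = 5.5 and y_water = 3.5.
Reduced cost of oats: c₃ − yᵀa₃ = 25 − (5.5·4 + 3.5·2) = 25 − 29 = -4.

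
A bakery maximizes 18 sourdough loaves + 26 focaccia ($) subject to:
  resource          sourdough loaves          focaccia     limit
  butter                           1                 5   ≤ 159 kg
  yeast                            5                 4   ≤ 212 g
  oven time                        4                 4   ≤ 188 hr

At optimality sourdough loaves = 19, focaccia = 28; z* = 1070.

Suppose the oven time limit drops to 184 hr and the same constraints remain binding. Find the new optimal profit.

At the optimum: butter uses 159 of 159 (binding); yeast uses 207 of 212 (slack = 5); oven time uses 188 of 188 (binding).
By complementary slackness, y = 0 for the non-binding constraint.
From A_Bᵀ y = c: 1·y_butter + 4·y_oven time = 18; 5·y_butter + 4·y_oven time = 26.
This yields shadow prices y_butter = 2, y_oven time = 4.
Δz = y_oven time·Δb = 4 × (-4) = -16, so new z* = 1070 − 16 = 1054.

1054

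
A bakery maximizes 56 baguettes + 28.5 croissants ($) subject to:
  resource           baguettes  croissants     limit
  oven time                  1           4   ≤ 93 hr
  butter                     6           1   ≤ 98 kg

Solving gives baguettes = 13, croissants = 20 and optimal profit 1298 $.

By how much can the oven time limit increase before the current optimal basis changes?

Binding constraints: oven time, butter. The basis is B = [[1,4],[6,1]] with det -23.
Per unit increase in oven time, x* moves by d = (-0.0435, 0.2609).
The basis stays optimal until baguettes reaches 0; allowable increase = 299 hr.

299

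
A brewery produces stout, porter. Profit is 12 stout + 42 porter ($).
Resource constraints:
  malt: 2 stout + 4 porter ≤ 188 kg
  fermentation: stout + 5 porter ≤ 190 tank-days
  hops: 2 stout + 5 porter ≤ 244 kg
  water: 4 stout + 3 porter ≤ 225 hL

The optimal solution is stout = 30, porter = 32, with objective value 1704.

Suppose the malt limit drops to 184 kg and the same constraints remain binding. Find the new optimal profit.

Check each constraint at x*: malt 188/188 (tight); fermentation 190/190 (tight); hops 220/244 (slack 24); water 216/225 (slack 9).
Slack constraints have shadow price 0 (complementary slackness).
Dual feasibility on the basic columns requires 2·y_malt + 1·y_fermentation = 12, 4·y_malt + 5·y_fermentation = 42.
This yields shadow prices y_malt = 3, y_fermentation = 6.
Δz = y_malt·Δb = 3 × (-4) = -12, so new z* = 1704 − 12 = 1692.

1692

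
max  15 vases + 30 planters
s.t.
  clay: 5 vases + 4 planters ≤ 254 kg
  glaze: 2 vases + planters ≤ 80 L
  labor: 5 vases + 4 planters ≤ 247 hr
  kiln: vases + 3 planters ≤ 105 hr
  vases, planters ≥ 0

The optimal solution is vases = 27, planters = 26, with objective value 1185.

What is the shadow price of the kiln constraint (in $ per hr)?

9

Check each constraint at x*: clay 239/254 (slack 15); glaze 80/80 (tight); labor 239/247 (slack 8); kiln 105/105 (tight).
By complementary slackness, y = 0 for the non-binding constraints.
The binding rows give the dual system: 2·y_glaze + 1·y_kiln = 15 and 1·y_glaze + 3·y_kiln = 30.
Solving: y_glaze = 3, y_kiln = 9.
Shadow price of kiln = 9.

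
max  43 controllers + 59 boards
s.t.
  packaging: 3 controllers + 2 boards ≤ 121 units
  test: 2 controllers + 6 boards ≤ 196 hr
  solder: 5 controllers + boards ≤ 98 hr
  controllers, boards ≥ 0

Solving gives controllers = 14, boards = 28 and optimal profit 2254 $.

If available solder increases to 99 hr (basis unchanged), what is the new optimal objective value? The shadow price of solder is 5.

2259

Δb = 1, so new z* = 2254 + (5)·(1) = 2254 + 5 = 2259.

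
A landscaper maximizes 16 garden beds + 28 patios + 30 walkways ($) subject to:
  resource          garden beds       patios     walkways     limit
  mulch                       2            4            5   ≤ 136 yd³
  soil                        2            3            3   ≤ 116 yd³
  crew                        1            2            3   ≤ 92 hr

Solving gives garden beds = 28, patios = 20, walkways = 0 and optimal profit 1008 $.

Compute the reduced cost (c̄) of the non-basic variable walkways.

Check each constraint at x*: mulch 136/136 (tight); soil 116/116 (tight); crew 68/92 (slack 24).
Since crew is not tight, its dual is 0.
From A_Bᵀ y = c: 2·y_mulch + 2·y_soil = 16; 4·y_mulch + 3·y_soil = 28.
Solving: y_mulch = 4, y_soil = 4.
Reduced cost of walkways: c₃ − yᵀa₃ = 30 − (4·5 + 4·3) = 30 − 32 = -2.

-2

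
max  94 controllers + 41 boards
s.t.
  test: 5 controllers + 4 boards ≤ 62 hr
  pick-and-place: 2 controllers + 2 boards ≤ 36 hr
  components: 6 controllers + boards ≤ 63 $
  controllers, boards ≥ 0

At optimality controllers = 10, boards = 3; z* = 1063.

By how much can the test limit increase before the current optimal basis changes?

Binding constraints: test, components. The basis is B = [[5,4],[6,1]] with det -19.
Per unit increase in test, x* moves by d = (-0.0526, 0.3158).
The basis stays optimal until pick-and-place becomes binding; allowable increase = 19 hr.

19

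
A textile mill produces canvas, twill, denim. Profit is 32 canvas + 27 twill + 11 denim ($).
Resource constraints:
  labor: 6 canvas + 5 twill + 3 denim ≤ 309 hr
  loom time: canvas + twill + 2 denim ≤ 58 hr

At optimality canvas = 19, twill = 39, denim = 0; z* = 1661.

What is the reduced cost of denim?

-8

Both labor and loom time are binding at x*.
From A_Bᵀ y = c: 6·y_labor + 1·y_loom time = 32; 5·y_labor + 1·y_loom time = 27.
This yields shadow prices y_labor = 5, y_loom time = 2.
Reduced cost of denim: c₃ − yᵀa₃ = 11 − (5·3 + 2·2) = 11 − 19 = -8.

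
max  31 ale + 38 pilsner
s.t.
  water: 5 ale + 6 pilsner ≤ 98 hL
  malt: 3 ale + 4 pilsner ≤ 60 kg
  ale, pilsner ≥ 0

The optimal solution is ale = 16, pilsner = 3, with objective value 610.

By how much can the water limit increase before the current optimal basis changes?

Binding constraints: water, malt. The basis is B = [[5,6],[3,4]] with det 2.
Per unit increase in water, x* moves by d = (2, -1.5).
The basis stays optimal until pilsner reaches 0; allowable increase = 2 hL.

2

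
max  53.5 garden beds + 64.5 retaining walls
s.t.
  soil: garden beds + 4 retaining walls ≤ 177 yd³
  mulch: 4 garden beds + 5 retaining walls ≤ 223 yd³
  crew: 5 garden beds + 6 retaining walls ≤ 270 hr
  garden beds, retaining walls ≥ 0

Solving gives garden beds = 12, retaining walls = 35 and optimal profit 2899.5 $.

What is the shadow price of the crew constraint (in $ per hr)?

9.5

Check each constraint at x*: soil 152/177 (slack 25); mulch 223/223 (tight); crew 270/270 (tight).
Slack constraints have shadow price 0 (complementary slackness).
Dual feasibility on the basic columns requires 4·y_mulch + 5·y_crew = 53.5, 5·y_mulch + 6·y_crew = 64.5.
→ y_mulch = 1.5 and y_crew = 9.5.
Shadow price of crew = 9.5.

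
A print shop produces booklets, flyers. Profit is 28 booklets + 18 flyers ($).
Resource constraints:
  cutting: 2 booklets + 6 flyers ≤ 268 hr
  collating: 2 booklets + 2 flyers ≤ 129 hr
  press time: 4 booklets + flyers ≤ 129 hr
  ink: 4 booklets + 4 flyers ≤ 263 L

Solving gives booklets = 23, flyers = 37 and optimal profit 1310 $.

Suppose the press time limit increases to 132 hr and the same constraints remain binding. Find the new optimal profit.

1328

Binding: cutting and press time. Non-binding: collating (9 unused), ink (23 unused).
Slack constraints have shadow price 0 (complementary slackness).
Dual feasibility on the basic columns requires 2·y_cutting + 4·y_press time = 28, 6·y_cutting + 1·y_press time = 18.
→ y_cutting = 2 and y_press time = 6.
Δz = y_press time·Δb = 6 × (3) = 18, so new z* = 1310 + 18 = 1328.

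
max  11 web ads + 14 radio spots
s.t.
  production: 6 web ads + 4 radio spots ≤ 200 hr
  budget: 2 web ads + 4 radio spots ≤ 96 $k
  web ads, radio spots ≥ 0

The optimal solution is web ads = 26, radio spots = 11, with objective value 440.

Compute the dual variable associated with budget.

2.5

Check each constraint at x*: production 200/200 (tight); budget 96/96 (tight).
The binding rows give the dual system: 6·y_production + 2·y_budget = 11 and 4·y_production + 4·y_budget = 14.
Solving: y_production = 1, y_budget = 2.5.
Shadow price of budget = 2.5.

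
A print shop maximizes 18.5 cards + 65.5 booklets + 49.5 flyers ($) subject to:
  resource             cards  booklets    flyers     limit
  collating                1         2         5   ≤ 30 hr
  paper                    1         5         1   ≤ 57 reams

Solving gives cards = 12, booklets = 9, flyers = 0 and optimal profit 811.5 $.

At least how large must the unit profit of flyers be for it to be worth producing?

At the optimum: collating uses 30 of 30 (binding); paper uses 57 of 57 (binding).
The binding rows give the dual system: 1·y_collating + 1·y_paper = 18.5 and 2·y_collating + 5·y_paper = 65.5.
Solving: y_collating = 9, y_paper = 9.5.
flyers enters the basis when its profit ≥ yᵀa₃ = 9·5 + 9.5·1 = 54.5.

54.5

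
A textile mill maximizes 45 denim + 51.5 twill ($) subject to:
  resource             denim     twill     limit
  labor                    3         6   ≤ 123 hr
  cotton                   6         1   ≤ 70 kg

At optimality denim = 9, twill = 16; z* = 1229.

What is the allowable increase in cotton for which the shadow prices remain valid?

Binding constraints: labor, cotton. The basis is B = [[3,6],[6,1]] with det -33.
Per unit increase in cotton, x* moves by d = (0.1818, -0.0909).
The basis stays optimal until twill reaches 0; allowable increase = 176 kg.

176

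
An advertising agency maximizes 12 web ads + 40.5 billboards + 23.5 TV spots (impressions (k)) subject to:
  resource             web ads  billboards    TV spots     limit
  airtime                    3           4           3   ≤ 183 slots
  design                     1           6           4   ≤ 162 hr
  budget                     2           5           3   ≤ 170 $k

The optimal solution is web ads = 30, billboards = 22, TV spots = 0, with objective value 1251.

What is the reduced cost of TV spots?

Check each constraint at x*: airtime 178/183 (slack 5); design 162/162 (tight); budget 170/170 (tight).
Slack constraints have shadow price 0 (complementary slackness).
The binding rows give the dual system: 1·y_design + 2·y_budget = 12 and 6·y_design + 5·y_budget = 40.5.
This yields shadow prices y_design = 3, y_budget = 4.5.
Reduced cost of TV spots: c₃ − yᵀa₃ = 23.5 − (3·4 + 4.5·3) = 23.5 − 25.5 = -2.

-2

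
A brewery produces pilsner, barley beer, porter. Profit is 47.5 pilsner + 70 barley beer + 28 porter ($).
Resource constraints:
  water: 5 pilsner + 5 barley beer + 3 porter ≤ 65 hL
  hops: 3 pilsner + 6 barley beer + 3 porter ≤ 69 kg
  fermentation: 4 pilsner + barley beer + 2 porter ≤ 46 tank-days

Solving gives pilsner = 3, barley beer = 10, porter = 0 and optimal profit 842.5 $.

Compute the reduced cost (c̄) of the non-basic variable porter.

-9.5

At the optimum: water uses 65 of 65 (binding); hops uses 69 of 69 (binding); fermentation uses 22 of 46 (slack = 24).
Slack constraints have shadow price 0 (complementary slackness).
Dual feasibility on the basic columns requires 5·y_water + 3·y_hops = 47.5, 5·y_water + 6·y_hops = 70.
→ y_water = 5 and y_hops = 7.5.
Reduced cost of porter: c₃ − yᵀa₃ = 28 − (5·3 + 7.5·3) = 28 − 37.5 = -9.5.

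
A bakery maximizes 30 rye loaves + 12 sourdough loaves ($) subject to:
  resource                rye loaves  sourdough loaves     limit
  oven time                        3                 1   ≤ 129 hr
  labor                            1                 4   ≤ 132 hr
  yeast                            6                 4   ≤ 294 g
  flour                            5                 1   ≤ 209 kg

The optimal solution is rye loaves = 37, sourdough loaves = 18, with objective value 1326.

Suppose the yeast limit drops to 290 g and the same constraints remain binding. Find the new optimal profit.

1322

Binding: oven time and yeast. Non-binding: labor (23 unused), flour (6 unused).
By complementary slackness, y = 0 for the non-binding constraints.
Dual feasibility on the basic columns requires 3·y_oven time + 6·y_yeast = 30, 1·y_oven time + 4·y_yeast = 12.
This yields shadow prices y_oven time = 8, y_yeast = 1.
Δz = y_yeast·Δb = 1 × (-4) = -4, so new z* = 1326 − 4 = 1322.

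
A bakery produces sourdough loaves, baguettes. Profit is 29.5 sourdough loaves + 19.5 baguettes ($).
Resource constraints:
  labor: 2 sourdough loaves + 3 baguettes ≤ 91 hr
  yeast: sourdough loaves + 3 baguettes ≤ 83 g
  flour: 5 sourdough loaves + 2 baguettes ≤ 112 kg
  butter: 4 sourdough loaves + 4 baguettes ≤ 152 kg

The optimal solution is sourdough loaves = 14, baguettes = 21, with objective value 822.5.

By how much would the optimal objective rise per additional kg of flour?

4.5

Check each constraint at x*: labor 91/91 (tight); yeast 77/83 (slack 6); flour 112/112 (tight); butter 140/152 (slack 12).
By complementary slackness, y = 0 for the non-binding constraints.
From A_Bᵀ y = c: 2·y_labor + 5·y_flour = 29.5; 3·y_labor + 2·y_flour = 19.5.
→ y_labor = 3.5 and y_flour = 4.5.
Shadow price of flour = 4.5.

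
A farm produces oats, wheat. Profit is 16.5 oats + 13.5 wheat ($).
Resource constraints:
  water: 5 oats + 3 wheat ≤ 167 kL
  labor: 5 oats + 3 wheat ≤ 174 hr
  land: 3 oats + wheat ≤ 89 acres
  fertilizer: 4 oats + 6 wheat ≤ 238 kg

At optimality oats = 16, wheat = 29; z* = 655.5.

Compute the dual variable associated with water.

At the optimum: water uses 167 of 167 (binding); labor uses 167 of 174 (slack = 7); land uses 77 of 89 (slack = 12); fertilizer uses 238 of 238 (binding).
Since labor, land are not tight, their duals are 0.
The binding rows give the dual system: 5·y_water + 4·y_fertilizer = 16.5 and 3·y_water + 6·y_fertilizer = 13.5.
→ y_water = 2.5 and y_fertilizer = 1.
Shadow price of water = 2.5.

2.5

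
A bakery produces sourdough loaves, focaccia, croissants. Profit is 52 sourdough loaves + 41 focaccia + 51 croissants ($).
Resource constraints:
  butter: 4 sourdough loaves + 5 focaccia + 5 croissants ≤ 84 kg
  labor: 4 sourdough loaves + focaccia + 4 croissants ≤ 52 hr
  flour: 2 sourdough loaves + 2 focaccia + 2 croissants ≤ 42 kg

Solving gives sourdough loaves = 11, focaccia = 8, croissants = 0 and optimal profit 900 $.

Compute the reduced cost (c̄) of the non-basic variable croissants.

At the optimum: butter uses 84 of 84 (binding); labor uses 52 of 52 (binding); flour uses 38 of 42 (slack = 4).
By complementary slackness, y = 0 for the non-binding constraint.
Dual feasibility on the basic columns requires 4·y_butter + 4·y_labor = 52, 5·y_butter + 1·y_labor = 41.
This yields shadow prices y_butter = 7, y_labor = 6.
Reduced cost of croissants: c₃ − yᵀa₃ = 51 − (7·5 + 6·4) = 51 − 59 = -8.

-8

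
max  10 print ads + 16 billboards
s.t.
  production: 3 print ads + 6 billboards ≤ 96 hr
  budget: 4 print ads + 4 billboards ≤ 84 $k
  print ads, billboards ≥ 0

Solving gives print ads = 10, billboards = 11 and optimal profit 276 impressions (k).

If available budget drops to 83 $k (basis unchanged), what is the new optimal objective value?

Check each constraint at x*: production 96/96 (tight); budget 84/84 (tight).
From A_Bᵀ y = c: 3·y_production + 4·y_budget = 10; 6·y_production + 4·y_budget = 16.
This yields shadow prices y_production = 2, y_budget = 1.
Δz = y_budget·Δb = 1 × (-1) = -1, so new z* = 276 − 1 = 275.

275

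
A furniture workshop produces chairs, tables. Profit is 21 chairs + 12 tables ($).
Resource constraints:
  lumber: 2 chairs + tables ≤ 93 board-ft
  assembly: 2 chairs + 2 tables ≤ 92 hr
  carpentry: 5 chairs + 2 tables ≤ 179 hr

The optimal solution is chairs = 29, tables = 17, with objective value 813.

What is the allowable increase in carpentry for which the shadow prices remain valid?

51

Binding constraints: assembly, carpentry. The basis is B = [[2,2],[5,2]] with det -6.
Per unit increase in carpentry, x* moves by d = (0.3333, -0.3333).
The basis stays optimal until tables reaches 0; allowable increase = 51 hr.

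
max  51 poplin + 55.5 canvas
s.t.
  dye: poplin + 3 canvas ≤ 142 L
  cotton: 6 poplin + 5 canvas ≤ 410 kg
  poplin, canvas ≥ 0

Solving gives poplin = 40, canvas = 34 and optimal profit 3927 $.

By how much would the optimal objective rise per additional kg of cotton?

Check each constraint at x*: dye 142/142 (tight); cotton 410/410 (tight).
From A_Bᵀ y = c: 1·y_dye + 6·y_cotton = 51; 3·y_dye + 5·y_cotton = 55.5.
→ y_dye = 6 and y_cotton = 7.5.
Shadow price of cotton = 7.5.

7.5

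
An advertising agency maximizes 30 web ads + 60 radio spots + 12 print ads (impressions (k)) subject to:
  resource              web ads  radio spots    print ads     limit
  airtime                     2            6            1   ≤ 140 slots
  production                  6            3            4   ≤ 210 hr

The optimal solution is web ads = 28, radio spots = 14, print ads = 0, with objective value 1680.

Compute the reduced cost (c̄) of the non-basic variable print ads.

-5

At the optimum: airtime uses 140 of 140 (binding); production uses 210 of 210 (binding).
Dual feasibility on the basic columns requires 2·y_airtime + 6·y_production = 30, 6·y_airtime + 3·y_production = 60.
Solving: y_airtime = 9, y_production = 2.
Reduced cost of print ads: c₃ − yᵀa₃ = 12 − (9·1 + 2·4) = 12 − 17 = -5.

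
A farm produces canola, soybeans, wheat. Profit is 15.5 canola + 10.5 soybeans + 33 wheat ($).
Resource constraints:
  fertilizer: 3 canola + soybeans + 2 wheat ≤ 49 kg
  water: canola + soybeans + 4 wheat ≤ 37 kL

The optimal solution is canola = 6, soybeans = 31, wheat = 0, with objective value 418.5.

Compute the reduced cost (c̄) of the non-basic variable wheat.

-4

Both fertilizer and water are binding at x*.
From A_Bᵀ y = c: 3·y_fertilizer + 1·y_water = 15.5; 1·y_fertilizer + 1·y_water = 10.5.
Solving: y_fertilizer = 2.5, y_water = 8.
Reduced cost of wheat: c₃ − yᵀa₃ = 33 − (2.5·2 + 8·4) = 33 − 37 = -4.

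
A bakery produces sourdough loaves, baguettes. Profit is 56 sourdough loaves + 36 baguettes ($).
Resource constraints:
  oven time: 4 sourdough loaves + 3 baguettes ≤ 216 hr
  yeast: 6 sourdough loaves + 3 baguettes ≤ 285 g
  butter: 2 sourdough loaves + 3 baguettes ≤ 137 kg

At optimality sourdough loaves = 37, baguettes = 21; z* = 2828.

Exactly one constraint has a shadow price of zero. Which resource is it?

oven time

oven time: 211/216 (slack 5)
yeast: 285/285 (binding)
butter: 137/137 (binding)
By complementary slackness, a constraint with positive slack has shadow price 0 → oven time.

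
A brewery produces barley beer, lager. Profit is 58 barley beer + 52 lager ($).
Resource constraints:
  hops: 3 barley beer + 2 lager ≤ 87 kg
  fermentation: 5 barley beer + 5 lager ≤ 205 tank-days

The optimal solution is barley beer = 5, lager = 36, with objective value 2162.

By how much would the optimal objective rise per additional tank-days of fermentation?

Check each constraint at x*: hops 87/87 (tight); fermentation 205/205 (tight).
Dual feasibility on the basic columns requires 3·y_hops + 5·y_fermentation = 58, 2·y_hops + 5·y_fermentation = 52.
Solving: y_hops = 6, y_fermentation = 8.
Shadow price of fermentation = 8.

8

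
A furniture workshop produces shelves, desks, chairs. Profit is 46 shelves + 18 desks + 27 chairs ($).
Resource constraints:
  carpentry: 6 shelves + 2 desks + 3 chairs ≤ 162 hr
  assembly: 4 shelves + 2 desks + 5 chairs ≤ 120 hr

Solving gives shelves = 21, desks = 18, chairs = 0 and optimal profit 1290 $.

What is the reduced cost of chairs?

-8

At the optimum: carpentry uses 162 of 162 (binding); assembly uses 120 of 120 (binding).
From A_Bᵀ y = c: 6·y_carpentry + 4·y_assembly = 46; 2·y_carpentry + 2·y_assembly = 18.
This yields shadow prices y_carpentry = 5, y_assembly = 4.
Reduced cost of chairs: c₃ − yᵀa₃ = 27 − (5·3 + 4·5) = 27 − 35 = -8.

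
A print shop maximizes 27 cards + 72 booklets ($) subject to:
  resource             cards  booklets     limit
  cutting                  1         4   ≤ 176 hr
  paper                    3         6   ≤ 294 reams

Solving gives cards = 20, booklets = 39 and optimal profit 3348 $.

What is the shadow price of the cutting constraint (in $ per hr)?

9

Check each constraint at x*: cutting 176/176 (tight); paper 294/294 (tight).
Dual feasibility on the basic columns requires 1·y_cutting + 3·y_paper = 27, 4·y_cutting + 6·y_paper = 72.
→ y_cutting = 9 and y_paper = 6.
Shadow price of cutting = 9.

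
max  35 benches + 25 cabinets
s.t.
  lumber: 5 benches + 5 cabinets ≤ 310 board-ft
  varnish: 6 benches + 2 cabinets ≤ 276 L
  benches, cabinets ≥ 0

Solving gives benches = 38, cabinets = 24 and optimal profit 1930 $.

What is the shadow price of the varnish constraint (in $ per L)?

2.5

Both lumber and varnish are binding at x*.
Dual feasibility on the basic columns requires 5·y_lumber + 6·y_varnish = 35, 5·y_lumber + 2·y_varnish = 25.
Solving: y_lumber = 4, y_varnish = 2.5.
Shadow price of varnish = 2.5.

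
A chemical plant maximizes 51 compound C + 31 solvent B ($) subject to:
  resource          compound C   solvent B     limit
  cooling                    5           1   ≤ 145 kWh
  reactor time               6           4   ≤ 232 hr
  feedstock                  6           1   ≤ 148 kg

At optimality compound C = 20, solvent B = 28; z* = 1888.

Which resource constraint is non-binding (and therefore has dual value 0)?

cooling

cooling: 128/145 (slack 17)
reactor time: 232/232 (binding)
feedstock: 148/148 (binding)
By complementary slackness, a constraint with positive slack has shadow price 0 → cooling.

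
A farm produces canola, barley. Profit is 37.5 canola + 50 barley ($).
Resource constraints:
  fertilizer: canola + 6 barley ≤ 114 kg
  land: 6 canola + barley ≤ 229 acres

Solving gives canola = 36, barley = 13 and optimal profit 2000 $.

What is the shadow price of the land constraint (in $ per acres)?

5

Check each constraint at x*: fertilizer 114/114 (tight); land 229/229 (tight).
Dual feasibility on the basic columns requires 1·y_fertilizer + 6·y_land = 37.5, 6·y_fertilizer + 1·y_land = 50.
→ y_fertilizer = 7.5 and y_land = 5.
Shadow price of land = 5.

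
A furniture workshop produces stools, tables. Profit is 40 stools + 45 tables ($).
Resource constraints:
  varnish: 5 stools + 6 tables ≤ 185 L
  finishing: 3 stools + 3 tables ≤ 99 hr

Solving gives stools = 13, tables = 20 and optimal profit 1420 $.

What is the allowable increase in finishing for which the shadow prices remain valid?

12

Binding constraints: varnish, finishing. The basis is B = [[5,6],[3,3]] with det -3.
Per unit increase in finishing, x* moves by d = (2, -1.6667).
The basis stays optimal until tables reaches 0; allowable increase = 12 hr.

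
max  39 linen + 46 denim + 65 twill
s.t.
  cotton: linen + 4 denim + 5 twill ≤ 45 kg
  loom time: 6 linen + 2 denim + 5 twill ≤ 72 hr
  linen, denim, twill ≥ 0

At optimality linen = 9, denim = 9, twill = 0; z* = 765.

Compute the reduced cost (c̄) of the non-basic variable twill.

At the optimum: cotton uses 45 of 45 (binding); loom time uses 72 of 72 (binding).
From A_Bᵀ y = c: 1·y_cotton + 6·y_loom time = 39; 4·y_cotton + 2·y_loom time = 46.
→ y_cotton = 9 and y_loom time = 5.
Reduced cost of twill: c₃ − yᵀa₃ = 65 − (9·5 + 5·5) = 65 − 70 = -5.

-5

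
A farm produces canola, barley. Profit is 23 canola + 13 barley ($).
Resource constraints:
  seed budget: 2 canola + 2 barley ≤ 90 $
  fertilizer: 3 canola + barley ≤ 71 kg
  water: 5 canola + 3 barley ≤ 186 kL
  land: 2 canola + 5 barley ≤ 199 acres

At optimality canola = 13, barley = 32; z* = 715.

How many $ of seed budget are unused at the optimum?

0

seed budget used = 2·13 + 2·32 = 90; slack = 90 − 90 = 0.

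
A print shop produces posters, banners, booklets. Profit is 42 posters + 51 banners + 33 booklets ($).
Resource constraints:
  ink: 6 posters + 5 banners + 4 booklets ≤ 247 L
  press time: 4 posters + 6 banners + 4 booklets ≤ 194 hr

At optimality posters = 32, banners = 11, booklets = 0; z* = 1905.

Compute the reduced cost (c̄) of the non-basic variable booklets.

-3

Check each constraint at x*: ink 247/247 (tight); press time 194/194 (tight).
The binding rows give the dual system: 6·y_ink + 4·y_press time = 42 and 5·y_ink + 6·y_press time = 51.
Solving: y_ink = 3, y_press time = 6.
Reduced cost of booklets: c₃ − yᵀa₃ = 33 − (3·4 + 6·4) = 33 − 36 = -3.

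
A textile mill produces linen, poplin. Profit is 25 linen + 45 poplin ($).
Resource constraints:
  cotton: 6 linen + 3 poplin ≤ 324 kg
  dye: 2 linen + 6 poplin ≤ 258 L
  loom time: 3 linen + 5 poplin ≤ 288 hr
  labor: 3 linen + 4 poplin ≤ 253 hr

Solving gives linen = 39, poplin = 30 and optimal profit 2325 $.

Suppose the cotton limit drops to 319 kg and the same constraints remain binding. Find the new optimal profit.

2315

Check each constraint at x*: cotton 324/324 (tight); dye 258/258 (tight); loom time 267/288 (slack 21); labor 237/253 (slack 16).
By complementary slackness, y = 0 for the non-binding constraints.
Dual feasibility on the basic columns requires 6·y_cotton + 2·y_dye = 25, 3·y_cotton + 6·y_dye = 45.
This yields shadow prices y_cotton = 2, y_dye = 6.5.
Δz = y_cotton·Δb = 2 × (-5) = -10, so new z* = 2325 − 10 = 2315.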